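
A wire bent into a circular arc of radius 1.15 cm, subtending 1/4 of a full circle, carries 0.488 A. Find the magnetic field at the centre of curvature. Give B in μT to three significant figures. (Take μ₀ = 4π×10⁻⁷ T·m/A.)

The Biot–Savart field of a circular arc at its centre is B = μ₀Iφ/(4πR), with φ = 1.571 rad.
B = (4π×10⁻⁷ × 0.488 × 1.571) / (4π × 0.0115) = 6.67×10⁻⁶ T.

B ≈ 6.67 μT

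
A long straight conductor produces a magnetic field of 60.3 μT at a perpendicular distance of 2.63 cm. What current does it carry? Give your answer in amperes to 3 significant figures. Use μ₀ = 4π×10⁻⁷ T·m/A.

For a long straight wire B = μ₀I/(2πd), so I = 2πdB/μ₀.
I = 2π × 0.0263 × 6.03×10⁻⁵ / (4π×10⁻⁷) = 7.93 A.

I ≈ 7.93 A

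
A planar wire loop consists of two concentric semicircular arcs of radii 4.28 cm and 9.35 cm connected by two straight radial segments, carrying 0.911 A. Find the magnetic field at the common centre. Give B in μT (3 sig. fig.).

The radial connectors point toward the centre, so dl × r̂ = 0 and they contribute nothing.
Each semicircle gives μ₀I/(4R): inner arc 6.69×10⁻⁶ T, outer arc 3.06×10⁻⁶ T.
The two arcs carry current in opposite angular senses, so their fields oppose: B = |6.69×10⁻⁶ − 3.06×10⁻⁶| = 3.63×10⁻⁶ T.

B ≈ 3.63 μT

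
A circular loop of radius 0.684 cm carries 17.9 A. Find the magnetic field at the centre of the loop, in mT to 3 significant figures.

At the centre of a circular loop the Biot–Savart law gives B = μ₀I/(2R).
B = (4π×10⁻⁷ × 17.9) / (2 × 0.00684) = 1.64×10⁻³ T.

B ≈ 1.64 mT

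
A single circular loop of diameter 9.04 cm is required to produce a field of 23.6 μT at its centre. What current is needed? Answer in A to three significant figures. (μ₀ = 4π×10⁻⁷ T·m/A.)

I ≈ 1.70 A

At the centre of a circular loop B = μ₀I/(2R), so I = 2RB/μ₀.
With R = 0.0452 m, I = 2 × 0.0452 × 2.36×10⁻⁵ / (4π×10⁻⁷) = 1.70 A.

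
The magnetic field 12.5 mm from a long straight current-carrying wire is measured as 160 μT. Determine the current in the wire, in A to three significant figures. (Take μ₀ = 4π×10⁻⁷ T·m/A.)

I ≈ 10.0 A

For a long straight wire B = μ₀I/(2πd), so I = 2πdB/μ₀.
I = 2π × 0.0125 × 1.60×10⁻⁴ / (4π×10⁻⁷) = 10.0 A.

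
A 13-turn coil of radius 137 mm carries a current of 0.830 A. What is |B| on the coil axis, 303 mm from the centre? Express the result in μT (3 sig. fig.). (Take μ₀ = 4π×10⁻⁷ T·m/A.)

For an N-turn flat coil, B = Nμ₀IR²/[2(R²+z²)^(3/2)] with R = 0.137 m, z = 0.303 m.
B = 13 × 2.66×10⁻⁷ T = 3.46×10⁻⁶ T.

B ≈ 3.46 μT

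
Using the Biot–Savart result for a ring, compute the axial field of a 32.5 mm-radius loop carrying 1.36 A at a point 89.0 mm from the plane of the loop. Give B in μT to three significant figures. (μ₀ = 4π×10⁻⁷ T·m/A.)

B ≈ 1.06 μT

On the axis of a circular loop, B = μ₀IR² / [2(R²+z²)^(3/2)].
R² + z² = (0.0325)² + (0.089)² = 0.008977 m², and (R²+z²)^(3/2) = 8.51×10⁻⁴ m³.
B = (4π×10⁻⁷ × 1.36 × 0.001056) / (2 × 8.51×10⁻⁴) = 1.06×10⁻⁶ T.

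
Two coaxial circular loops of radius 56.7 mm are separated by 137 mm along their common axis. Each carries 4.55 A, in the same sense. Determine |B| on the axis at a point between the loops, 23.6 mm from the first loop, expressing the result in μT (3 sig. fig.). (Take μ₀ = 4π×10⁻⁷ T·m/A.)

B ≈ 44.2 μT

Each loop contributes B = μ₀IR²/[2(R²+z²)^(3/2)] on the axis, with z measured from that loop.
Loop 1 (z = 0.0236 m): B₁ = 3.97×10⁻⁵ T. Loop 2 (z = 0.1134 m): B₂ = 4.51×10⁻⁶ T.
The fields add: B = B₁ + B₂ = 4.42×10⁻⁵ T.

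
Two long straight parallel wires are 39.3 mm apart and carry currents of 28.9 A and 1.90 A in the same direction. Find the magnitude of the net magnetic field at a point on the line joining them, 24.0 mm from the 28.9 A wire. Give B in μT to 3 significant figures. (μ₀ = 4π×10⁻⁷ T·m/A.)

Each long wire gives B = μ₀I/(2πd). Distances are d₁ = 0.024 m and d₂ = 0.0153 m.
B₁ = 2.41×10⁻⁴ T, B₂ = 2.48×10⁻⁵ T.
Between parallel currents the two contributions point in opposite directions, so they subtract. B = |B₁ − B₂| = |2.41×10⁻⁴ − 2.48×10⁻⁵| = 2.16×10⁻⁴ T.

B ≈ 216 μT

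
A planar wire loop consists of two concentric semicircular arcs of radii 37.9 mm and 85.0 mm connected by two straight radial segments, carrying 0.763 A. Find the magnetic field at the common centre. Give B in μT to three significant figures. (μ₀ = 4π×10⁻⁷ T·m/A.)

The radial connectors point toward the centre, so dl × r̂ = 0 and they contribute nothing.
Each semicircle gives μ₀I/(4R): inner arc 6.32×10⁻⁶ T, outer arc 2.82×10⁻⁶ T.
The two arcs carry current in opposite angular senses, so their fields oppose: B = |6.32×10⁻⁶ − 2.82×10⁻⁶| = 3.50×10⁻⁶ T.

B ≈ 3.50 μT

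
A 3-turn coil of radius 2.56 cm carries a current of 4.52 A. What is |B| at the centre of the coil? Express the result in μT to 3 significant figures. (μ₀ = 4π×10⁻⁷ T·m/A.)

For an N-turn flat coil, B = Nμ₀I/(2R) with R = 0.0256 m.
B = 3 × 1.11×10⁻⁴ T = 3.33×10⁻⁴ T.

B ≈ 333 μT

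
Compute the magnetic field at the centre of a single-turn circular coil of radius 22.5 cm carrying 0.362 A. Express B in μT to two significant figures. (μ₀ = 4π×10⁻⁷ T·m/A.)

At the centre of a circular loop the Biot–Savart law gives B = μ₀I/(2R).
B = (4π×10⁻⁷ × 0.362) / (2 × 0.225) = 1.01×10⁻⁶ T.

B ≈ 1.0 μT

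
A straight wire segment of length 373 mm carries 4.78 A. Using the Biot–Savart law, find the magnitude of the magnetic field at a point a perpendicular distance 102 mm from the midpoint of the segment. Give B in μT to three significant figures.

B ≈ 8.22 μT

For a finite straight segment, B = (μ₀I/4πd)(sinθ₁ + sinθ₂), where θ₁, θ₂ are the angles from the perpendicular to each end.
The perpendicular from the point meets the wire at its midpoint, so each end is L/2 = 0.1865 m away along the wire.
sinθ₁ = 0.1865/√(0.1865²+0.102²) = 0.8774; sinθ₂ = 0.1865/√(0.1865²+0.102²) = 0.8774.
B = (4π×10⁻⁷ × 4.78) / (4π × 0.102) × (0.8774 + 0.8774) = 8.22×10⁻⁶ T.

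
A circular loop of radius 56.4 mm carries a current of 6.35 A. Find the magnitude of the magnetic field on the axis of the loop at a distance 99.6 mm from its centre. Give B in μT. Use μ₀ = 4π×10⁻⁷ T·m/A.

B ≈ 8.46 μT

On the axis of a circular loop, B = μ₀IR² / [2(R²+z²)^(3/2)].
R² + z² = (0.0564)² + (0.0996)² = 0.0131 m², and (R²+z²)^(3/2) = 1.50×10⁻³ m³.
B = (4π×10⁻⁷ × 6.35 × 0.003181) / (2 × 1.50×10⁻³) = 8.46×10⁻⁶ T.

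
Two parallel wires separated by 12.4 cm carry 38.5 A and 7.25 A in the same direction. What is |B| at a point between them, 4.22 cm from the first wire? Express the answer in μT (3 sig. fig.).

B ≈ 165 μT

Each long wire gives B = μ₀I/(2πd). Distances are d₁ = 0.0422 m and d₂ = 0.0818 m.
B₁ = 1.82×10⁻⁴ T, B₂ = 1.77×10⁻⁵ T.
Between parallel currents the two contributions point in opposite directions, so they subtract. B = |B₁ − B₂| = |1.82×10⁻⁴ − 1.77×10⁻⁵| = 1.65×10⁻⁴ T.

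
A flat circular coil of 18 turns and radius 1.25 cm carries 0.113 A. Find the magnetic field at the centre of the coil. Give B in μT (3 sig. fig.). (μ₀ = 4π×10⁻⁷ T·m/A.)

B ≈ 102 μT

For an N-turn flat coil, B = Nμ₀I/(2R) with R = 0.0125 m.
B = 18 × 5.68×10⁻⁶ T = 1.02×10⁻⁴ T.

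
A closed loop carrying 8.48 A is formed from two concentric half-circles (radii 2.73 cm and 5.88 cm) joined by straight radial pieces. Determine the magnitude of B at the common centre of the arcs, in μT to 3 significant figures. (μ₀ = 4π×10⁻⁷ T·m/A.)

The radial connectors point toward the centre, so dl × r̂ = 0 and they contribute nothing.
Each semicircle gives μ₀I/(4R): inner arc 9.76×10⁻⁵ T, outer arc 4.53×10⁻⁵ T.
The two arcs carry current in opposite angular senses, so their fields oppose: B = |9.76×10⁻⁵ − 4.53×10⁻⁵| = 5.23×10⁻⁵ T.

B ≈ 52.3 μT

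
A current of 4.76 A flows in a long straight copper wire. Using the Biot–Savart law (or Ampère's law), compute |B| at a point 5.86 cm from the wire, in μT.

B ≈ 16.2 μT

For an infinitely long straight wire, B = μ₀I/(2πd).
B = (4π×10⁻⁷ × 4.76) / (2π × 0.0586) = 1.62×10⁻⁵ T.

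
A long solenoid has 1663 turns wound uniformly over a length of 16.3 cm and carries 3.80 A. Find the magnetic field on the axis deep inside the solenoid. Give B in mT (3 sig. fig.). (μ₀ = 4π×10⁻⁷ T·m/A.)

Inside a long solenoid, B = μ₀nI with n = 1.020×10⁴ turns/m.
B = 4π×10⁻⁷ × 1.020×10⁴ × 3.80 = 4.87×10⁻² T.

B ≈ 48.7 mT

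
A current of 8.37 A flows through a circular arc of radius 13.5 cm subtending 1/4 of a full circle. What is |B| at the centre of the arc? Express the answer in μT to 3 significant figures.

B ≈ 9.74 μT

The Biot–Savart field of a circular arc at its centre is B = μ₀Iφ/(4πR), with φ = 1.571 rad.
B = (4π×10⁻⁷ × 8.37 × 1.571) / (4π × 0.135) = 9.74×10⁻⁶ T.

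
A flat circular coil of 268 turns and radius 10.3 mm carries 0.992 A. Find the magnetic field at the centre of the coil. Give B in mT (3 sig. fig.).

For an N-turn flat coil, B = Nμ₀I/(2R) with R = 0.0103 m.
B = 268 × 6.05×10⁻⁵ T = 1.62×10⁻² T.

B ≈ 16.2 mT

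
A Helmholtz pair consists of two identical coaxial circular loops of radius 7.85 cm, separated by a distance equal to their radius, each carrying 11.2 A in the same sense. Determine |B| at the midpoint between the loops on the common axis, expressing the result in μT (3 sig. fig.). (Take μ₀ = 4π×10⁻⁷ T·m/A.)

Each loop contributes B = μ₀IR²/[2(R²+z²)^(3/2)] on the axis, with z measured from that loop.
Loop 1 (z = 0.03925 m): B₁ = 6.41×10⁻⁵ T. Loop 2 (z = 0.03925 m): B₂ = 6.41×10⁻⁵ T.
The fields add: B = B₁ + B₂ = 1.28×10⁻⁴ T.

B ≈ 128 μT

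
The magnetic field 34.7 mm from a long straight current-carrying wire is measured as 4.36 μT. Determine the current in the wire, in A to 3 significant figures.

I ≈ 0.756 A

For a long straight wire B = μ₀I/(2πd), so I = 2πdB/μ₀.
I = 2π × 0.0347 × 4.36×10⁻⁶ / (4π×10⁻⁷) = 0.756 A.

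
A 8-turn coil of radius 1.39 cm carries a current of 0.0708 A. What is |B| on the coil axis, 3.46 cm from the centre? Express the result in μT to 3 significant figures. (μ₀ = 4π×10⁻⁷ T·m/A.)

B ≈ 1.33 μT

For an N-turn flat coil, B = Nμ₀IR²/[2(R²+z²)^(3/2)] with R = 0.0139 m, z = 0.0346 m.
B = 8 × 1.66×10⁻⁷ T = 1.33×10⁻⁶ T.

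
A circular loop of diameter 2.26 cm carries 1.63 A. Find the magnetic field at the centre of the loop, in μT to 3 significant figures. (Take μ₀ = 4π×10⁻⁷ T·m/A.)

At the centre of a circular loop the Biot–Savart law gives B = μ₀I/(2R) (so R = 0.0113 m).
B = (4π×10⁻⁷ × 1.63) / (2 × 0.0113) = 9.06×10⁻⁵ T.

B ≈ 90.6 μT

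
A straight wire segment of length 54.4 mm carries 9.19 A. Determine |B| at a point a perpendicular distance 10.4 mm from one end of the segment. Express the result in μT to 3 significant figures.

For a finite straight segment, B = (μ₀I/4πd)(sinθ₁ + sinθ₂), where θ₁, θ₂ are the angles from the perpendicular to each end.
The perpendicular foot is at one end, so the two end-offsets along the wire are 0 and L = 0.0544 m.
sinθ₁ = 0/√(0²+0.0104²) = 0.0000; sinθ₂ = 0.0544/√(0.0544²+0.0104²) = 0.9822.
B = (4π×10⁻⁷ × 9.19) / (4π × 0.0104) × (0.0000 + 0.9822) = 8.68×10⁻⁵ T.

B ≈ 86.8 μT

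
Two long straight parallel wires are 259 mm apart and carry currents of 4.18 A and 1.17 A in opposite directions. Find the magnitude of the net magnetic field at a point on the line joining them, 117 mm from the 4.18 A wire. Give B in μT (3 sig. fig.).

B ≈ 8.79 μT

Each long wire gives B = μ₀I/(2πd). Distances are d₁ = 0.117 m and d₂ = 0.142 m.
B₁ = 7.15×10⁻⁶ T, B₂ = 1.65×10⁻⁶ T.
Between antiparallel currents both contributions point the same way, so they add. B = B₁ + B₂ = 7.15×10⁻⁶ + 1.65×10⁻⁶ = 8.79×10⁻⁶ T.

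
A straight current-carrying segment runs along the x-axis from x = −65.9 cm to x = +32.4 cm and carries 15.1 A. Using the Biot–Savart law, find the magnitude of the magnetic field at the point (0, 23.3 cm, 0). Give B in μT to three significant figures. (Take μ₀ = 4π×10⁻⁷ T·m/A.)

For a finite straight segment, B = (μ₀I/4πd)(sinθ₁ + sinθ₂), where θ₁, θ₂ are the angles from the perpendicular to each end.
The perpendicular distance is d = 0.233 m; the end-offsets along the wire are a = 0.659 m and b = 0.324 m.
sinθ₁ = 0.659/√(0.659²+0.233²) = 0.9428; sinθ₂ = 0.324/√(0.324²+0.233²) = 0.8119.
B = (4π×10⁻⁷ × 15.1) / (4π × 0.233) × (0.9428 + 0.8119) = 1.14×10⁻⁵ T.

B ≈ 11.4 μT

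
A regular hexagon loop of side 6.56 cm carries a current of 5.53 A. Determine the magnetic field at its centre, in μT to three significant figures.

B ≈ 58.4 μT

Each side is a finite straight segment at perpendicular distance d = a/(2 tan(π/6)) = 0.05681 m from the centre, with end-angles ±π/6.
One side contributes B₁ = (μ₀I/4πd)·2 sin(π/6) = 9.73×10⁻⁶ T.
All 6 sides add in the same direction: B = 6 × 9.73×10⁻⁶ = 5.84×10⁻⁵ T.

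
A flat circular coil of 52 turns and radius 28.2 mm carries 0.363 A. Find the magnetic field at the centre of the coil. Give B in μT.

For an N-turn flat coil, B = Nμ₀I/(2R) with R = 0.0282 m.
B = 52 × 8.09×10⁻⁶ T = 4.21×10⁻⁴ T.

B ≈ 421 μT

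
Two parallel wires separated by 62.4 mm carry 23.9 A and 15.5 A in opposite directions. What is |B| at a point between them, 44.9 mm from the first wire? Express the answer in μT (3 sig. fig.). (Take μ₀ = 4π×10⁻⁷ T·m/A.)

Each long wire gives B = μ₀I/(2πd). Distances are d₁ = 0.0449 m and d₂ = 0.0175 m.
B₁ = 1.06×10⁻⁴ T, B₂ = 1.77×10⁻⁴ T.
Between antiparallel currents both contributions point the same way, so they add. B = B₁ + B₂ = 1.06×10⁻⁴ + 1.77×10⁻⁴ = 2.84×10⁻⁴ T.

B ≈ 284 μT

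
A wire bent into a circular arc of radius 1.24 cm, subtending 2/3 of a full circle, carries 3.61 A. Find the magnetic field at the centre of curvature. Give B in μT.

B ≈ 122 μT

The Biot–Savart field of a circular arc at its centre is B = μ₀Iφ/(4πR), with φ = 4.189 rad.
B = (4π×10⁻⁷ × 3.61 × 4.189) / (4π × 0.0124) = 1.22×10⁻⁴ T.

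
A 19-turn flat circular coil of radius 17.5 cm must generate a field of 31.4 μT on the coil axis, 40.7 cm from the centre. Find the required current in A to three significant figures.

For an N-turn coil, B = Nμ₀IR²/[2(R²+z²)^(3/2)] with R = 0.175 m, z = 0.407 m, so I = 2B(R²+z²)^(3/2)/(Nμ₀R²) = 2 × 3.14×10⁻⁵ × 8.70×10⁻² / (19 × 4π×10⁻⁷ × 0.03063) = 7.47 A.

I ≈ 7.47 A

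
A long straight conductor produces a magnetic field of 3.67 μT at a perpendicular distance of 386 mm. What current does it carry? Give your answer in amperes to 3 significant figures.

For a long straight wire B = μ₀I/(2πd), so I = 2πdB/μ₀.
I = 2π × 0.386 × 3.67×10⁻⁶ / (4π×10⁻⁷) = 7.08 A.

I ≈ 7.08 A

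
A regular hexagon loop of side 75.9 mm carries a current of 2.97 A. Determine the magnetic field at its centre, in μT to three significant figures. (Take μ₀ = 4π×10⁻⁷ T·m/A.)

Each side is a finite straight segment at perpendicular distance d = a/(2 tan(π/6)) = 0.06573 m from the centre, with end-angles ±π/6.
One side contributes B₁ = (μ₀I/4πd)·2 sin(π/6) = 4.52×10⁻⁶ T.
All 6 sides add in the same direction: B = 6 × 4.52×10⁻⁶ = 2.71×10⁻⁵ T.

B ≈ 27.1 μT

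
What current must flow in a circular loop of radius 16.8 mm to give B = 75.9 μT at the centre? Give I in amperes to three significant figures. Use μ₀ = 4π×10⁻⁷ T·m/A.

I ≈ 2.03 A

At the centre of a circular loop B = μ₀I/(2R), so I = 2RB/μ₀.
With R = 0.0168 m, I = 2 × 0.0168 × 7.59×10⁻⁵ / (4π×10⁻⁷) = 2.03 A.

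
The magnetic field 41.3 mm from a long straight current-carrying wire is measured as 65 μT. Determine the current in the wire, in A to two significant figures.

I ≈ 13 A

For a long straight wire B = μ₀I/(2πd), so I = 2πdB/μ₀.
I = 2π × 0.0413 × 6.50×10⁻⁵ / (4π×10⁻⁷) = 13.4 A.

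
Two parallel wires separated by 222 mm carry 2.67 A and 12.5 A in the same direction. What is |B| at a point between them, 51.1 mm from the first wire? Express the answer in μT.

B ≈ 4.18 μT

Each long wire gives B = μ₀I/(2πd). Distances are d₁ = 0.0511 m and d₂ = 0.1709 m.
B₁ = 1.05×10⁻⁵ T, B₂ = 1.46×10⁻⁵ T.
Between parallel currents the two contributions point in opposite directions, so they subtract. B = |B₁ − B₂| = |1.05×10⁻⁵ − 1.46×10⁻⁵| = 4.18×10⁻⁶ T.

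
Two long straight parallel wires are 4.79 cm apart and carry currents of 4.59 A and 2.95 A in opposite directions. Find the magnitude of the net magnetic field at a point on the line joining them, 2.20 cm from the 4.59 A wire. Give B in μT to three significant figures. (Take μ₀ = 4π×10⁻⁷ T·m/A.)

Each long wire gives B = μ₀I/(2πd). Distances are d₁ = 0.022 m and d₂ = 0.0259 m.
B₁ = 4.17×10⁻⁵ T, B₂ = 2.28×10⁻⁵ T.
Between antiparallel currents both contributions point the same way, so they add. B = B₁ + B₂ = 4.17×10⁻⁵ + 2.28×10⁻⁵ = 6.45×10⁻⁵ T.

B ≈ 64.5 μT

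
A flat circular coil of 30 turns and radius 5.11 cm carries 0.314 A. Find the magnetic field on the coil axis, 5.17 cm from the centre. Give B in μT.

B ≈ 40.2 μT

For an N-turn flat coil, B = Nμ₀IR²/[2(R²+z²)^(3/2)] with R = 0.0511 m, z = 0.0517 m.
B = 30 × 1.34×10⁻⁶ T = 4.02×10⁻⁵ T.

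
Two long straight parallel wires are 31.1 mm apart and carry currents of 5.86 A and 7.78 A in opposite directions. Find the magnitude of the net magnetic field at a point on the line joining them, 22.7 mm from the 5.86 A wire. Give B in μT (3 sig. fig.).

B ≈ 237 μT

Each long wire gives B = μ₀I/(2πd). Distances are d₁ = 0.0227 m and d₂ = 0.0084 m.
B₁ = 5.16×10⁻⁵ T, B₂ = 1.85×10⁻⁴ T.
Between antiparallel currents both contributions point the same way, so they add. B = B₁ + B₂ = 5.16×10⁻⁵ + 1.85×10⁻⁴ = 2.37×10⁻⁴ T.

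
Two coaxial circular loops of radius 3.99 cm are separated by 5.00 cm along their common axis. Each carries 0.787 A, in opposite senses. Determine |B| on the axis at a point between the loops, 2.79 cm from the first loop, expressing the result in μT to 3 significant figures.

Each loop contributes B = μ₀IR²/[2(R²+z²)^(3/2)] on the axis, with z measured from that loop.
Loop 1 (z = 0.0279 m): B₁ = 6.82×10⁻⁶ T. Loop 2 (z = 0.0221 m): B₂ = 8.30×10⁻⁶ T.
The fields oppose: B = |B₁ − B₂| = 1.47×10⁻⁶ T.

B ≈ 1.47 μT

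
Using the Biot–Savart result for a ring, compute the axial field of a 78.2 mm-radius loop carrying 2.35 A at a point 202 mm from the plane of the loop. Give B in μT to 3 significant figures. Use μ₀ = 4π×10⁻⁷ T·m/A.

On the axis of a circular loop, B = μ₀IR² / [2(R²+z²)^(3/2)].
R² + z² = (0.0782)² + (0.202)² = 0.04692 m², and (R²+z²)^(3/2) = 1.02×10⁻² m³.
B = (4π×10⁻⁷ × 2.35 × 0.006115) / (2 × 1.02×10⁻²) = 8.88×10⁻⁷ T.

B ≈ 0.888 μT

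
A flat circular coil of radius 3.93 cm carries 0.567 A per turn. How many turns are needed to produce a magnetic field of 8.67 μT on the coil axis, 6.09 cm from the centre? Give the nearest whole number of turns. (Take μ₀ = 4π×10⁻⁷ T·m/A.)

N = 6

For an N-turn coil, B = Nμ₀IR²/[2(R²+z²)^(3/2)]. A single turn gives B₁ = 1.45×10⁻⁶ T with R = 0.0393 m, z = 0.0609 m.
N = B/B₁ = 8.67×10⁻⁶ / 1.45×10⁻⁶ = 6.00.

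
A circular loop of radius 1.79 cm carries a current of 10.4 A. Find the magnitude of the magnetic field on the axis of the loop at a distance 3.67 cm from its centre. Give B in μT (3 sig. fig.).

On the axis of a circular loop, B = μ₀IR² / [2(R²+z²)^(3/2)].
R² + z² = (0.0179)² + (0.0367)² = 0.001667 m², and (R²+z²)^(3/2) = 6.81×10⁻⁵ m³.
B = (4π×10⁻⁷ × 10.4 × 0.0003204) / (2 × 6.81×10⁻⁵) = 3.08×10⁻⁵ T.

B ≈ 30.8 μT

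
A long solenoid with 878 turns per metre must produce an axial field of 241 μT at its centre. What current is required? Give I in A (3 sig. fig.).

Inside a long solenoid B = μ₀nI with n = 878 m⁻¹, so I = B/(μ₀n).
I = 2.41×10⁻⁴ / (4π×10⁻⁷ × 878) = 0.218 A.

I ≈ 0.218 A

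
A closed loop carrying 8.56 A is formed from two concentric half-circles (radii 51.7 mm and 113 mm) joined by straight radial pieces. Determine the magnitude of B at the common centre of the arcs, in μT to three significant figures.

The radial connectors point toward the centre, so dl × r̂ = 0 and they contribute nothing.
Each semicircle gives μ₀I/(4R): inner arc 5.20×10⁻⁵ T, outer arc 2.38×10⁻⁵ T.
The two arcs carry current in opposite angular senses, so their fields oppose: B = |5.20×10⁻⁵ − 2.38×10⁻⁵| = 2.82×10⁻⁵ T.

B ≈ 28.2 μT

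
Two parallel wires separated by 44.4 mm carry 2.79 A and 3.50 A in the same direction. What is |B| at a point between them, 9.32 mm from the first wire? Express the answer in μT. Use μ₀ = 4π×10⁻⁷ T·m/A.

Each long wire gives B = μ₀I/(2πd). Distances are d₁ = 0.00932 m and d₂ = 0.03508 m.
B₁ = 5.99×10⁻⁵ T, B₂ = 2.00×10⁻⁵ T.
Between parallel currents the two contributions point in opposite directions, so they subtract. B = |B₁ − B₂| = |5.99×10⁻⁵ − 2.00×10⁻⁵| = 3.99×10⁻⁵ T.

B ≈ 39.9 μT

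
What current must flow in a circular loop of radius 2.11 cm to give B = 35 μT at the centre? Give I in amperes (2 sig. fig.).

I ≈ 1.2 A

At the centre of a circular loop B = μ₀I/(2R), so I = 2RB/μ₀.
With R = 0.0211 m, I = 2 × 0.0211 × 3.50×10⁻⁵ / (4π×10⁻⁷) = 1.18 A.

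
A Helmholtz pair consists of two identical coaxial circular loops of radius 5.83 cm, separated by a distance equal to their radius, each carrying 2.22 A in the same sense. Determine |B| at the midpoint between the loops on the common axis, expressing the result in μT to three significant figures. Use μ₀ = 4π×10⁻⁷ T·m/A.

B ≈ 34.2 μT

Each loop contributes B = μ₀IR²/[2(R²+z²)^(3/2)] on the axis, with z measured from that loop.
Loop 1 (z = 0.02915 m): B₁ = 1.71×10⁻⁵ T. Loop 2 (z = 0.02915 m): B₂ = 1.71×10⁻⁵ T.
The fields add: B = B₁ + B₂ = 3.42×10⁻⁵ T.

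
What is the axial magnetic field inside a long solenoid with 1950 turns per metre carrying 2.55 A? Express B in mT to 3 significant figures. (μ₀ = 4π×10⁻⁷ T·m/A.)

Inside a long solenoid, B = μ₀nI with n = 1950 turns/m.
B = 4π×10⁻⁷ × 1950 × 2.55 = 6.25×10⁻³ T.

B ≈ 6.25 mT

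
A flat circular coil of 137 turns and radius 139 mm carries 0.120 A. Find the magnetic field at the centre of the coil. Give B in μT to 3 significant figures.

For an N-turn flat coil, B = Nμ₀I/(2R) with R = 0.139 m.
B = 137 × 5.42×10⁻⁷ T = 7.43×10⁻⁵ T.

B ≈ 74.3 μT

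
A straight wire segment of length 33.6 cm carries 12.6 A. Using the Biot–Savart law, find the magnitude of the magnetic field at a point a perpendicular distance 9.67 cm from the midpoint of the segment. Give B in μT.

B ≈ 22.6 μT

For a finite straight segment, B = (μ₀I/4πd)(sinθ₁ + sinθ₂), where θ₁, θ₂ are the angles from the perpendicular to each end.
The perpendicular from the point meets the wire at its midpoint, so each end is L/2 = 0.168 m away along the wire.
sinθ₁ = 0.168/√(0.168²+0.0967²) = 0.8667; sinθ₂ = 0.168/√(0.168²+0.0967²) = 0.8667.
B = (4π×10⁻⁷ × 12.6) / (4π × 0.0967) × (0.8667 + 0.8667) = 2.26×10⁻⁵ T.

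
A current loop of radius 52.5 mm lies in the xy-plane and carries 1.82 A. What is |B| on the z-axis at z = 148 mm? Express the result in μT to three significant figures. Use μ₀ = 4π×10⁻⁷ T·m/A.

B ≈ 0.814 μT

On the axis of a circular loop, B = μ₀IR² / [2(R²+z²)^(3/2)].
R² + z² = (0.0525)² + (0.148)² = 0.02466 m², and (R²+z²)^(3/2) = 3.87×10⁻³ m³.
B = (4π×10⁻⁷ × 1.82 × 0.002756) / (2 × 3.87×10⁻³) = 8.14×10⁻⁷ T.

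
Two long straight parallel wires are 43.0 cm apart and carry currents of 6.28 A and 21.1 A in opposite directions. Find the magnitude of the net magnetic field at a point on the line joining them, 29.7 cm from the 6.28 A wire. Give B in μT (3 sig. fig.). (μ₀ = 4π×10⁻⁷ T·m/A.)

Each long wire gives B = μ₀I/(2πd). Distances are d₁ = 0.297 m and d₂ = 0.133 m.
B₁ = 4.23×10⁻⁶ T, B₂ = 3.17×10⁻⁵ T.
Between antiparallel currents both contributions point the same way, so they add. B = B₁ + B₂ = 4.23×10⁻⁶ + 3.17×10⁻⁵ = 3.60×10⁻⁵ T.

B ≈ 36.0 μT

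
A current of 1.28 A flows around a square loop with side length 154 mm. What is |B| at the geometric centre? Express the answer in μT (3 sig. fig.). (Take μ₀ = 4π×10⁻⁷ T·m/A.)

Each side is a finite straight segment at perpendicular distance d = a/(2 tan(π/4)) = 0.077 m from the centre, with end-angles ±π/4.
One side contributes B₁ = (μ₀I/4πd)·2 sin(π/4) = 2.35×10⁻⁶ T.
All 4 sides add in the same direction: B = 4 × 2.35×10⁻⁶ = 9.40×10⁻⁶ T.

B ≈ 9.40 μT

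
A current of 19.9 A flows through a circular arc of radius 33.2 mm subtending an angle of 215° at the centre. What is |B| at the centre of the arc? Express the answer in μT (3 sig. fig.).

B ≈ 225 μT

The Biot–Savart field of a circular arc at its centre is B = μ₀Iφ/(4πR), with φ = 3.752 rad.
B = (4π×10⁻⁷ × 19.9 × 3.752) / (4π × 0.0332) = 2.25×10⁻⁴ T.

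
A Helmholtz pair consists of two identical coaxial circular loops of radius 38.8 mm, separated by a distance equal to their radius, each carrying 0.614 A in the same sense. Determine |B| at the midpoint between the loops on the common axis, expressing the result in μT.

B ≈ 14.2 μT

Each loop contributes B = μ₀IR²/[2(R²+z²)^(3/2)] on the axis, with z measured from that loop.
Loop 1 (z = 0.0194 m): B₁ = 7.11×10⁻⁶ T. Loop 2 (z = 0.0194 m): B₂ = 7.11×10⁻⁶ T.
The fields add: B = B₁ + B₂ = 1.42×10⁻⁵ T.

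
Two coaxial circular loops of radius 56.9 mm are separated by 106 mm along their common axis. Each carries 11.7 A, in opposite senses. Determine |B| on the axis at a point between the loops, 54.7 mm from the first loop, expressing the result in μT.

Each loop contributes B = μ₀IR²/[2(R²+z²)^(3/2)] on the axis, with z measured from that loop.
Loop 1 (z = 0.0547 m): B₁ = 4.84×10⁻⁵ T. Loop 2 (z = 0.0513 m): B₂ = 5.29×10⁻⁵ T.
The fields oppose: B = |B₁ − B₂| = 4.53×10⁻⁶ T.

B ≈ 4.53 μT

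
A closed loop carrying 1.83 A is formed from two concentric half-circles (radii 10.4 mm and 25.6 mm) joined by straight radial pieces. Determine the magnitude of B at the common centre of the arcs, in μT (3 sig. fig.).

The radial connectors point toward the centre, so dl × r̂ = 0 and they contribute nothing.
Each semicircle gives μ₀I/(4R): inner arc 5.53×10⁻⁵ T, outer arc 2.25×10⁻⁵ T.
The two arcs carry current in opposite angular senses, so their fields oppose: B = |5.53×10⁻⁵ − 2.25×10⁻⁵| = 3.28×10⁻⁵ T.

B ≈ 32.8 μT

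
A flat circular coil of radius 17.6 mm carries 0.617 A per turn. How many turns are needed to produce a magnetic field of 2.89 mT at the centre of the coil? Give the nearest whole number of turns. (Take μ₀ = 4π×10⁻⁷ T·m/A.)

For an N-turn coil, B = Nμ₀I/(2R). A single turn gives B₁ = 2.20×10⁻⁵ T with R = 0.0176 m.
N = B/B₁ = 2.89×10⁻³ / 2.20×10⁻⁵ = 131.20.

N = 131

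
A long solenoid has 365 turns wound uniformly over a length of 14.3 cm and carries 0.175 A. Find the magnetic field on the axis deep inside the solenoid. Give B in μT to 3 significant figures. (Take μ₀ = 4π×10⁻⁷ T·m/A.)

Inside a long solenoid, B = μ₀nI with n = 2552 turns/m.
B = 4π×10⁻⁷ × 2552 × 0.175 = 5.61×10⁻⁴ T.

B ≈ 561 μT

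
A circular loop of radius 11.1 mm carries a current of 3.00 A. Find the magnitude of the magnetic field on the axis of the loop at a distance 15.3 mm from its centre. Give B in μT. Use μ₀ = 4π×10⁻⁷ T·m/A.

On the axis of a circular loop, B = μ₀IR² / [2(R²+z²)^(3/2)].
R² + z² = (0.0111)² + (0.0153)² = 0.0003573 m², and (R²+z²)^(3/2) = 6.75×10⁻⁶ m³.
B = (4π×10⁻⁷ × 3.00 × 0.0001232) / (2 × 6.75×10⁻⁶) = 3.44×10⁻⁵ T.

B ≈ 34.4 μT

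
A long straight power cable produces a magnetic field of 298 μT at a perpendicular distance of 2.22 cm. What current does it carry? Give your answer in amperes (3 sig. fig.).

I ≈ 33.1 A

For a long straight wire B = μ₀I/(2πd), so I = 2πdB/μ₀.
I = 2π × 0.0222 × 2.98×10⁻⁴ / (4π×10⁻⁷) = 33.1 A.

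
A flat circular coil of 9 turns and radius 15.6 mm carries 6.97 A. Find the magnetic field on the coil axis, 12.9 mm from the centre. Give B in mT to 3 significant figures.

For an N-turn flat coil, B = Nμ₀IR²/[2(R²+z²)^(3/2)] with R = 0.0156 m, z = 0.0129 m.
B = 9 × 1.28×10⁻⁴ T = 1.16×10⁻³ T.

B ≈ 1.16 mT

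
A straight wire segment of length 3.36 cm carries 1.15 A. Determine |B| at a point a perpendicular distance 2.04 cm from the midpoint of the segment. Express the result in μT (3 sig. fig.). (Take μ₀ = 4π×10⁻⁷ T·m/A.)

B ≈ 7.17 μT

For a finite straight segment, B = (μ₀I/4πd)(sinθ₁ + sinθ₂), where θ₁, θ₂ are the angles from the perpendicular to each end.
The perpendicular from the point meets the wire at its midpoint, so each end is L/2 = 0.0168 m away along the wire.
sinθ₁ = 0.0168/√(0.0168²+0.0204²) = 0.6357; sinθ₂ = 0.0168/√(0.0168²+0.0204²) = 0.6357.
B = (4π×10⁻⁷ × 1.15) / (4π × 0.0204) × (0.6357 + 0.6357) = 7.17×10⁻⁶ T.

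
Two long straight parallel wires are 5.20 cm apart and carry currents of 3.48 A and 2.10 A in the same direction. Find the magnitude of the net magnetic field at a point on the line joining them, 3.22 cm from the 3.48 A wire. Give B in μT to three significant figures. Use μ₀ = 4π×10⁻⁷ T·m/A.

B ≈ 0.403 μT

Each long wire gives B = μ₀I/(2πd). Distances are d₁ = 0.0322 m and d₂ = 0.0198 m.
B₁ = 2.16×10⁻⁵ T, B₂ = 2.12×10⁻⁵ T.
Between parallel currents the two contributions point in opposite directions, so they subtract. B = |B₁ − B₂| = |2.16×10⁻⁵ − 2.12×10⁻⁵| = 4.03×10⁻⁷ T.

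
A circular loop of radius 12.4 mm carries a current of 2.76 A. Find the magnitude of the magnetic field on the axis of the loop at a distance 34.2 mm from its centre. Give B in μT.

B ≈ 5.54 μT

On the axis of a circular loop, B = μ₀IR² / [2(R²+z²)^(3/2)].
R² + z² = (0.0124)² + (0.0342)² = 0.001323 m², and (R²+z²)^(3/2) = 4.81×10⁻⁵ m³.
B = (4π×10⁻⁷ × 2.76 × 0.0001538) / (2 × 4.81×10⁻⁵) = 5.54×10⁻⁶ T.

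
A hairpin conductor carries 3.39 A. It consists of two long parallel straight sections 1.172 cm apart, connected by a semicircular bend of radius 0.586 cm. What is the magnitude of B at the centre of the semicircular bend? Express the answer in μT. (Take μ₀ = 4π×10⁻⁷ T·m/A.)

The semicircular arc contributes B_arc = μ₀I·π/(4πR) = μ₀I/(4R) = 1.82×10⁻⁴ T.
Each semi-infinite lead is at perpendicular distance R = 0.00586 m from the centre, with the perpendicular foot at its near end, so it contributes μ₀I/(4πR); both point the same way, together 1.16×10⁻⁴ T.
Arc and leads all point the same direction: B = 1.82×10⁻⁴ + 1.16×10⁻⁴ = 2.97×10⁻⁴ T.

B ≈ 297 μT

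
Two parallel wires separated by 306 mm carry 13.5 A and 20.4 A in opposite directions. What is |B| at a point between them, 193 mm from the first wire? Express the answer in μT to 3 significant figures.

B ≈ 50.1 μT

Each long wire gives B = μ₀I/(2πd). Distances are d₁ = 0.193 m and d₂ = 0.113 m.
B₁ = 1.40×10⁻⁵ T, B₂ = 3.61×10⁻⁵ T.
Between antiparallel currents both contributions point the same way, so they add. B = B₁ + B₂ = 1.40×10⁻⁵ + 3.61×10⁻⁵ = 5.01×10⁻⁵ T.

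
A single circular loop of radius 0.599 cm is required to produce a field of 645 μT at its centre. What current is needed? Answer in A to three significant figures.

At the centre of a circular loop B = μ₀I/(2R), so I = 2RB/μ₀.
With R = 0.00599 m, I = 2 × 0.00599 × 6.45×10⁻⁴ / (4π×10⁻⁷) = 6.15 A.

I ≈ 6.15 A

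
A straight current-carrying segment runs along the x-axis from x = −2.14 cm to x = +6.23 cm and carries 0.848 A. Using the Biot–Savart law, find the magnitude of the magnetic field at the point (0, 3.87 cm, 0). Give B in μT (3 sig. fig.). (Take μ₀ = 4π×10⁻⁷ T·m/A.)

For a finite straight segment, B = (μ₀I/4πd)(sinθ₁ + sinθ₂), where θ₁, θ₂ are the angles from the perpendicular to each end.
The perpendicular distance is d = 0.0387 m; the end-offsets along the wire are a = 0.0214 m and b = 0.0623 m.
sinθ₁ = 0.0214/√(0.0214²+0.0387²) = 0.4839; sinθ₂ = 0.0623/√(0.0623²+0.0387²) = 0.8495.
B = (4π×10⁻⁷ × 0.848) / (4π × 0.0387) × (0.4839 + 0.8495) = 2.92×10⁻⁶ T.

B ≈ 2.92 μT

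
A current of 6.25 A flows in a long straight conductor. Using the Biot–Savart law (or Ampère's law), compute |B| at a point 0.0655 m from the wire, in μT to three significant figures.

B ≈ 19.1 μT

For an infinitely long straight wire, B = μ₀I/(2πd).
B = (4π×10⁻⁷ × 6.25) / (2π × 0.0655) = 1.91×10⁻⁵ T.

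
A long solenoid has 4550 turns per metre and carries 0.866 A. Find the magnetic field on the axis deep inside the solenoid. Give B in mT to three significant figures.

Inside a long solenoid, B = μ₀nI with n = 4550 turns/m.
B = 4π×10⁻⁷ × 4550 × 0.866 = 4.95×10⁻³ T.

B ≈ 4.95 mT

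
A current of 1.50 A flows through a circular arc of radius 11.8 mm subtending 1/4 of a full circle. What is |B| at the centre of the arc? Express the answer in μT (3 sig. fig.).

B ≈ 20.0 μT

The Biot–Savart field of a circular arc at its centre is B = μ₀Iφ/(4πR), with φ = 1.571 rad.
B = (4π×10⁻⁷ × 1.50 × 1.571) / (4π × 0.0118) = 2.00×10⁻⁵ T.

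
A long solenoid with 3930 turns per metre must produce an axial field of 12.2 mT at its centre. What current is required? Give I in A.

I ≈ 2.47 A

Inside a long solenoid B = μ₀nI with n = 3930 m⁻¹, so I = B/(μ₀n).
I = 1.22×10⁻² / (4π×10⁻⁷ × 3930) = 2.47 A.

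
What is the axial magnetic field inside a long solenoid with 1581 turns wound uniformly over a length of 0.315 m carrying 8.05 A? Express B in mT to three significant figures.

B ≈ 50.8 mT

Inside a long solenoid, B = μ₀nI with n = 5019 turns/m.
B = 4π×10⁻⁷ × 5019 × 8.05 = 5.08×10⁻² T.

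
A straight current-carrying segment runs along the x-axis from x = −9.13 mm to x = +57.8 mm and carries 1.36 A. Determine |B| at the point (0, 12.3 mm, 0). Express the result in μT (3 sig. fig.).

B ≈ 17.4 μT

For a finite straight segment, B = (μ₀I/4πd)(sinθ₁ + sinθ₂), where θ₁, θ₂ are the angles from the perpendicular to each end.
The perpendicular distance is d = 0.0123 m; the end-offsets along the wire are a = 0.00913 m and b = 0.0578 m.
sinθ₁ = 0.00913/√(0.00913²+0.0123²) = 0.5960; sinθ₂ = 0.0578/√(0.0578²+0.0123²) = 0.9781.
B = (4π×10⁻⁷ × 1.36) / (4π × 0.0123) × (0.5960 + 0.9781) = 1.74×10⁻⁵ T.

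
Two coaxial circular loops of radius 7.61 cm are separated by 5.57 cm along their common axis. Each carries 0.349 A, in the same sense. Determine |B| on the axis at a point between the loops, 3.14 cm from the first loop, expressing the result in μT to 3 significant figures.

Each loop contributes B = μ₀IR²/[2(R²+z²)^(3/2)] on the axis, with z measured from that loop.
Loop 1 (z = 0.0314 m): B₁ = 2.28×10⁻⁶ T. Loop 2 (z = 0.0243 m): B₂ = 2.49×10⁻⁶ T.
The fields add: B = B₁ + B₂ = 4.77×10⁻⁶ T.

B ≈ 4.77 μT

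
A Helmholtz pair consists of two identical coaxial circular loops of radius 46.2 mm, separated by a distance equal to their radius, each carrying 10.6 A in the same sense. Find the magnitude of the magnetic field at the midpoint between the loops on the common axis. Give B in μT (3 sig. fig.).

B ≈ 206 μT

Each loop contributes B = μ₀IR²/[2(R²+z²)^(3/2)] on the axis, with z measured from that loop.
Loop 1 (z = 0.0231 m): B₁ = 1.03×10⁻⁴ T. Loop 2 (z = 0.0231 m): B₂ = 1.03×10⁻⁴ T.
The fields add: B = B₁ + B₂ = 2.06×10⁻⁴ T.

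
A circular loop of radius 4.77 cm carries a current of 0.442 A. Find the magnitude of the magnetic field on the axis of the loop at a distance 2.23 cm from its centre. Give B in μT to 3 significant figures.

B ≈ 4.33 μT

On the axis of a circular loop, B = μ₀IR² / [2(R²+z²)^(3/2)].
R² + z² = (0.0477)² + (0.0223)² = 0.002773 m², and (R²+z²)^(3/2) = 1.46×10⁻⁴ m³.
B = (4π×10⁻⁷ × 0.442 × 0.002275) / (2 × 1.46×10⁻⁴) = 4.33×10⁻⁶ T.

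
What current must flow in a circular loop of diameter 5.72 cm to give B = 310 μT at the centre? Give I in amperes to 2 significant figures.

I ≈ 14 A

At the centre of a circular loop B = μ₀I/(2R), so I = 2RB/μ₀.
With R = 0.0286 m, I = 2 × 0.0286 × 3.10×10⁻⁴ / (4π×10⁻⁷) = 14.1 A.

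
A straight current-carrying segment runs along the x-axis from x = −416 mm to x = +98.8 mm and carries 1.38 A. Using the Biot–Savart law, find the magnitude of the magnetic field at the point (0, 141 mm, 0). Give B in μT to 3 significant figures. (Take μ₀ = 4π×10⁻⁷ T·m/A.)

B ≈ 1.49 μT

For a finite straight segment, B = (μ₀I/4πd)(sinθ₁ + sinθ₂), where θ₁, θ₂ are the angles from the perpendicular to each end.
The perpendicular distance is d = 0.141 m; the end-offsets along the wire are a = 0.416 m and b = 0.0988 m.
sinθ₁ = 0.416/√(0.416²+0.141²) = 0.9471; sinθ₂ = 0.0988/√(0.0988²+0.141²) = 0.5739.
B = (4π×10⁻⁷ × 1.38) / (4π × 0.141) × (0.9471 + 0.5739) = 1.49×10⁻⁶ T.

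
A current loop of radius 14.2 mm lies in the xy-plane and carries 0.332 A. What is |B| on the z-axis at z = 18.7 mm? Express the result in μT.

On the axis of a circular loop, B = μ₀IR² / [2(R²+z²)^(3/2)].
R² + z² = (0.0142)² + (0.0187)² = 0.0005513 m², and (R²+z²)^(3/2) = 1.29×10⁻⁵ m³.
B = (4π×10⁻⁷ × 0.332 × 0.0002016) / (2 × 1.29×10⁻⁵) = 3.25×10⁻⁶ T.

B ≈ 3.25 μT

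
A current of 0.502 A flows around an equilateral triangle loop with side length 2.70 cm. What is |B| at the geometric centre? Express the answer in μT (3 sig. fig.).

B ≈ 33.5 μT

Each side is a finite straight segment at perpendicular distance d = a/(2 tan(π/3)) = 0.007794 m from the centre, with end-angles ±π/3.
One side contributes B₁ = (μ₀I/4πd)·2 sin(π/3) = 1.12×10⁻⁵ T.
All 3 sides add in the same direction: B = 3 × 1.12×10⁻⁵ = 3.35×10⁻⁵ T.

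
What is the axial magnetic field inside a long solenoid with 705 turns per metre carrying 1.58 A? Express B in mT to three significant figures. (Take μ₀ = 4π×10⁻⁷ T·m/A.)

B ≈ 1.40 mT

Inside a long solenoid, B = μ₀nI with n = 705 turns/m.
B = 4π×10⁻⁷ × 705 × 1.58 = 1.40×10⁻³ T.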